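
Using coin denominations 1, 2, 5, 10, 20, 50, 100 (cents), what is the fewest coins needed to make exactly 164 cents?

5

164 − 1×100→64 − 1×50→14 − 1×10→4 − 2×2→0
Total coins = 1 + 1 + 1 + 2 = 5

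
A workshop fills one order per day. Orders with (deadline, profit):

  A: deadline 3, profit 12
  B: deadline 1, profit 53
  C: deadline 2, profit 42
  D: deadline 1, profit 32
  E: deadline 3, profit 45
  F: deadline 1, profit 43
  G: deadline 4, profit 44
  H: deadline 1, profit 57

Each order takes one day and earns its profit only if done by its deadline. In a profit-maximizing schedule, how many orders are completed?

Profit order: H=57 B=53 E=45 G=44 F=43 C=42 D=32 A=12
Assign: H→slot 1, B skipped, E→slot 3, G→slot 4, F skipped, C→slot 2, D skipped, A skipped.
Slots: [1:H] [2:C] [3:E] [4:G]
4 of 8 scheduled.

4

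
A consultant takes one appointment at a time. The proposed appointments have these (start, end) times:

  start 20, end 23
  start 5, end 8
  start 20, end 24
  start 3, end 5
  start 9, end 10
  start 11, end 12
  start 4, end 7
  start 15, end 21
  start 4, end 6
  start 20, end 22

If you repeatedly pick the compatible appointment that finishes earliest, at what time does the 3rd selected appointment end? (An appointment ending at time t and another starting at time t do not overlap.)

10

Sorted by end: (3,5)  (4,6)  (4,7)  (5,8)  (9,10)  (11,12)  (15,21)  (20,22)  (20,23)  (20,24)
take (3,5); take (5,8); take (9,10); take (11,12); take (15,21); skip (20,22); skip (20,23); skip (20,24).
Selected: (3,5) (5,8) (9,10) (11,12) (15,21)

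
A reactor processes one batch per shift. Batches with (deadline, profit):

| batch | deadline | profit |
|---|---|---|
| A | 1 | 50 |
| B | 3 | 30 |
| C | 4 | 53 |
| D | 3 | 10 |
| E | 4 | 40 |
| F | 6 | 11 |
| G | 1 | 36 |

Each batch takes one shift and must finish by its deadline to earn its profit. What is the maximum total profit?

Sort by profit descending; place each in the latest free slot ≤ its deadline.
By profit: C(d4,53), A(d1,50), E(d4,40), G(d1,36), B(d3,30), F(d6,11), D(d3,10)
C→slot 4; A→slot 1; E→slot 3; G skipped; B→slot 2; F→slot 6; D skipped.
Profit = 50 + 30 + 40 + 53 + 11 = 184

184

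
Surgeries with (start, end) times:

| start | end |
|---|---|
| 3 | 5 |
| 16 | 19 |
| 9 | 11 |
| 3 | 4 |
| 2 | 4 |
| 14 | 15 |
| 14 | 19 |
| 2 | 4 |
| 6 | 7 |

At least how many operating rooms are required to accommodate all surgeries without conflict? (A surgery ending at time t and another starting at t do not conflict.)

Count concurrent intervals with a sweep; the peak is the room count.
Events (time:±→running): 2:+→1 2:+→2 3:+→3 3:+→4 … peak 4.

4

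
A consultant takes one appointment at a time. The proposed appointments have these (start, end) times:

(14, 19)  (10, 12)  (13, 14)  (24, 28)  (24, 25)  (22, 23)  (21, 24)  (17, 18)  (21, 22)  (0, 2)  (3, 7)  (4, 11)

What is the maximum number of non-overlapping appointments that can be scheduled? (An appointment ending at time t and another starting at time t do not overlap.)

8

By end time: (0,2), (3,7), (4,11), (10,12), (13,14), (17,18), (14,19), (21,22), (22,23), (21,24), (24,25), (24,28).
Pick (0,2); next start ≥ 2 → (3,7); next start ≥ 7 → (10,12); next start ≥ 12 → (13,14); next start ≥ 14 → (17,18); next start ≥ 18 → (21,22); next start ≥ 22 → (22,23); next start ≥ 23 → (24,25).
Selected 8 appointments.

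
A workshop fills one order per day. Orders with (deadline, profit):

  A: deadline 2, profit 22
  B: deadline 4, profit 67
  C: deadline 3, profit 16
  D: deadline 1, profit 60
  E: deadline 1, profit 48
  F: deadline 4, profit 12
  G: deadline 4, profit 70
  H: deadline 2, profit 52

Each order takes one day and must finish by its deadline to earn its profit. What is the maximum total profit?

Sort by profit descending; place each in the latest free slot ≤ its deadline.
By profit: G(d4,70), B(d4,67), D(d1,60), H(d2,52), E(d1,48), A(d2,22), C(d3,16), F(d4,12)
G→slot 4; B→slot 3; D→slot 1; H→slot 2; E skipped; A skipped; C skipped; F skipped.
Profit = 60 + 52 + 67 + 70 = 249

249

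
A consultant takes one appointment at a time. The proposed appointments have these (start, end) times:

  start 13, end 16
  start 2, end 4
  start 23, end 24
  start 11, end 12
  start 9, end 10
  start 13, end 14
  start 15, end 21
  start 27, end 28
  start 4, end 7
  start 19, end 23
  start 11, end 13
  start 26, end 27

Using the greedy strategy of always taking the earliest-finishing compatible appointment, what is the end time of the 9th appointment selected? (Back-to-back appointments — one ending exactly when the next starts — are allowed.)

By end time: (2,4), (4,7), (9,10), (11,12), (11,13), (13,14), (13,16), (15,21), (19,23), (23,24), (26,27), (27,28).
Pick (2,4); next start ≥ 4 → (4,7); next start ≥ 7 → (9,10); next start ≥ 10 → (11,12); next start ≥ 12 → (13,14); next start ≥ 14 → (15,21); next start ≥ 21 → (23,24); next start ≥ 24 → (26,27); next start ≥ 27 → (27,28).
Selected: (2,4) (4,7) (9,10) (11,12) (13,14) (15,21) (23,24) (26,27) (27,28)

28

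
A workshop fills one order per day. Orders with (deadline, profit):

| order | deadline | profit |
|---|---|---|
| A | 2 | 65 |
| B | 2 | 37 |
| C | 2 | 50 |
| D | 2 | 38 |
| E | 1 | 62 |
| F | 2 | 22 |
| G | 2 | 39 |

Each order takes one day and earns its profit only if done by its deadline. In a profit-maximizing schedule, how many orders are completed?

By profit: A(d2,65), E(d1,62), C(d2,50), G(d2,39), D(d2,38), B(d2,37), F(d2,22)
A→slot 2; E→slot 1; C skipped; G skipped; D skipped; B skipped; F skipped.
2 of 7 scheduled.

2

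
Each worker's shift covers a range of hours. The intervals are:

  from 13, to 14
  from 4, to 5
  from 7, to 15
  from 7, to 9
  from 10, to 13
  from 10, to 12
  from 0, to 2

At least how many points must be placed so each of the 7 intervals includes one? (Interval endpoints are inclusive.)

5

Process intervals by earliest right end; each time one isn't hit yet, stab at its right endpoint.
Sorted: [0,2] [4,5] [7,9] [10,12] [10,13] [13,14] [7,15]
{[0,2]} hit by 2; {[4,5]} hit by 5; {[7,9]} hit by 9; {[10,12],[10,13]} hit by 12; {[13,14],[7,15]} hit by 14.
Points: 2, 5, 9, 12, 14 (5 total).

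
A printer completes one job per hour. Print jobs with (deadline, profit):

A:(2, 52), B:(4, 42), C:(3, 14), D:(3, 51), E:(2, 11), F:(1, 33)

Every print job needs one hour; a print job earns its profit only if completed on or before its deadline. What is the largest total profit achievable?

178

Take jobs in profit order; each goes to the latest open slot no later than its deadline.
By profit: A(d2,52), D(d3,51), B(d4,42), F(d1,33), C(d3,14), E(d2,11)
A→slot 2; D→slot 3; B→slot 4; F→slot 1; C skipped; E skipped.
Profit = 33 + 52 + 51 + 42 = 178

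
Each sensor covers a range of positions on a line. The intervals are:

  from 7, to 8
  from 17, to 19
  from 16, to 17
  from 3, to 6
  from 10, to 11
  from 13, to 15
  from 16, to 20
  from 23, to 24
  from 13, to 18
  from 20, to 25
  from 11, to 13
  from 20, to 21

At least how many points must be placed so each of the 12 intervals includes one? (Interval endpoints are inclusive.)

By right end: [3,6]  [7,8]  [10,11]  [11,13]  [13,15]  [16,17]  [13,18]  [17,19]  [16,20]  [20,21]  [23,24]  [20,25]
[3,6] uncovered → point at 6; [7,8] uncovered → point at 8; [10,11] uncovered → point at 11; [13,15] uncovered → point at 15; [16,17] uncovered → point at 17; [20,21] uncovered → point at 21; [23,24] uncovered → point at 24.
Points: 6, 8, 11, 15, 17, 21, 24 (7 total).

7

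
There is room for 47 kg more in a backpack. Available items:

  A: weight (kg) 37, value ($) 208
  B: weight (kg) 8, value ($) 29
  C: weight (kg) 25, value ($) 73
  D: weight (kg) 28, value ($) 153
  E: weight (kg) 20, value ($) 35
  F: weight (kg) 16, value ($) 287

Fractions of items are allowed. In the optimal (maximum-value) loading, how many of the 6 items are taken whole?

Sort by value per unit weight and fill in that order.
Ratios (sorted): F 17.94, A 5.62, D 5.46, B 3.62, C 2.92, E 1.75
take F (16 @ 287); take 31/37 of A → 174.27. Capacity used 47/47.
1 item(s) taken whole; one partial (take 31/37 of A).

1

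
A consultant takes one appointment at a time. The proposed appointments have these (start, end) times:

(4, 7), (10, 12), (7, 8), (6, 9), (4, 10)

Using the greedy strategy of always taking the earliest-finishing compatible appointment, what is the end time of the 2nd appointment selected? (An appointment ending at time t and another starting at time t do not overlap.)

Sort by end time and greedily take each interval whose start is ≥ the last chosen end.
Sorted by end: (4,7)  (7,8)  (6,9)  (4,10)  (10,12)
take (4,7); take (7,8); skip (6,9); take (10,12).
Selected: (4,7) (7,8) (10,12)

8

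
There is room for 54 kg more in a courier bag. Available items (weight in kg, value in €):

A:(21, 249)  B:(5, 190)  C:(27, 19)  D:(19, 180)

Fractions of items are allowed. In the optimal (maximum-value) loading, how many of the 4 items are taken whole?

Ratios (sorted): B 38.00, A 11.86, D 9.47, C 0.70
take B (5 @ 190); take A (21 @ 249); take D (19 @ 180); take 9/27 of C → 6.33. Capacity used 54/54.
3 item(s) taken whole; one partial (take 9/27 of C).

3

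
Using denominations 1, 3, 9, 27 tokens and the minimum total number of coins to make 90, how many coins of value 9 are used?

90 = 3×27 + 1×9
Count of 9: 1

1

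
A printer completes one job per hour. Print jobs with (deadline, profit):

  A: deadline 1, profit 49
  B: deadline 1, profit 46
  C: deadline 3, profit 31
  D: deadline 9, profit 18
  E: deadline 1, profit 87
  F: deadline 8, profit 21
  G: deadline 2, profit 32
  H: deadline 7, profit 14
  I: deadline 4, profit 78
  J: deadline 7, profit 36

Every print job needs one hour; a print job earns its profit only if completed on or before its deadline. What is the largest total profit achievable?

317

Profit order: E=87 I=78 A=49 B=46 J=36 G=32 C=31 F=21 D=18 H=14
Assign: E→slot 1, I→slot 4, A skipped, B skipped, J→slot 7, G→slot 2, C→slot 3, F→slot 8, D→slot 9, H→slot 6.
Slots: [1:E] [2:G] [3:C] [4:I] [6:H] [7:J] [8:F] [9:D]
Profit = 87 + 32 + 31 + 78 + 14 + 36 + 21 + 18 = 317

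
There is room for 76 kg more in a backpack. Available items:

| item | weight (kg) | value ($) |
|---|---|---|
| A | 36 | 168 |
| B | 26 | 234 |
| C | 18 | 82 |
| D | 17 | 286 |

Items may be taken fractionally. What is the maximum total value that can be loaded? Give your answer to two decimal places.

Greedy by value/weight ratio, highest first.
Order: D (286/17=16.82) > B (234/26=9.00) > A (168/36=4.67) > C (82/18=4.56)
Fill: take D (17 @ 286) → take B (26 @ 234) → take 33/36 of A → 154.00; 76/76 used.
Total value = 674.00

674.00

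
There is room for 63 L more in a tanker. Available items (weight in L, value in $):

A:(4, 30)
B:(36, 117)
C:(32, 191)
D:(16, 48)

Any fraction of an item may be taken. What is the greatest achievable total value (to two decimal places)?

Greedy by value/weight ratio, highest first.
Order: A (30/4=7.50) > C (191/32=5.97) > B (117/36=3.25) > D (48/16=3.00)
Fill: take A (4 @ 30) → take C (32 @ 191) → take 27/36 of B → 87.75; 63/63 used.
Total value = 308.75

308.75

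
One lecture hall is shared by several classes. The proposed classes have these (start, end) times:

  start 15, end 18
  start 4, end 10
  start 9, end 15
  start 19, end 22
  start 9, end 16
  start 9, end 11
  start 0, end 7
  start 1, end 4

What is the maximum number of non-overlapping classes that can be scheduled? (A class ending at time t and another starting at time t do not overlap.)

Greedy by earliest finish: after sorting by end time, pick each interval compatible with the last pick.
Sorted by end: (1,4)  (0,7)  (4,10)  (9,11)  (9,15)  (9,16)  (15,18)  (19,22)
take (1,4); skip (0,7); take (4,10); skip (9,16); take (15,18); take (19,22).
Selected 4 classes.

4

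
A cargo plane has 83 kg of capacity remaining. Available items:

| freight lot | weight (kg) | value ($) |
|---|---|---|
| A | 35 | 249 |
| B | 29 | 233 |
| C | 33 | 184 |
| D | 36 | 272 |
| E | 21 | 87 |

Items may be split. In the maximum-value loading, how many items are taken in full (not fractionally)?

Greedy by value/weight ratio, highest first.
Order: B (233/29=8.03) > D (272/36=7.56) > A (249/35=7.11) > C (184/33=5.58) > E (87/21=4.14)
Fill: take B (29 @ 233) → take D (36 @ 272) → take 18/35 of A → 128.06; 83/83 used.
2 item(s) taken whole; one partial (take 18/35 of A).

2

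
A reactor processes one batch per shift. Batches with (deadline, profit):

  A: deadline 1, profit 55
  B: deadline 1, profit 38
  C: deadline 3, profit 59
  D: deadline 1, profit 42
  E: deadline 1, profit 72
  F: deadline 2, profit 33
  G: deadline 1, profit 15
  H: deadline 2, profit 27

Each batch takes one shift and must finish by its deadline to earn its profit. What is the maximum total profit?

164

Take jobs in profit order; each goes to the latest open slot no later than its deadline.
Profit order: E=72 C=59 A=55 D=42 B=38 F=33 H=27 G=15
Assign: E→slot 1, C→slot 3, A skipped, D skipped, B skipped, F→slot 2, H skipped, G skipped.
Slots: [1:E] [2:F] [3:C]
Profit = 72 + 33 + 59 = 164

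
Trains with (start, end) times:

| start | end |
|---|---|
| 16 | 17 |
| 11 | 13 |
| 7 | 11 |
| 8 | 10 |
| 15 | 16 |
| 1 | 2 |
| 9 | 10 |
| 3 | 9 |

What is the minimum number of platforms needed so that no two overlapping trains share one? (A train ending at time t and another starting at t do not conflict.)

starts: [1, 3, 7, 8, 9, 11, 15, 16]
ends:   [2, 9, 10, 10, 11, 13, 16, 17]
s1→1 e2→0 s3→1 s7→2 s8→3  — peak 3.

3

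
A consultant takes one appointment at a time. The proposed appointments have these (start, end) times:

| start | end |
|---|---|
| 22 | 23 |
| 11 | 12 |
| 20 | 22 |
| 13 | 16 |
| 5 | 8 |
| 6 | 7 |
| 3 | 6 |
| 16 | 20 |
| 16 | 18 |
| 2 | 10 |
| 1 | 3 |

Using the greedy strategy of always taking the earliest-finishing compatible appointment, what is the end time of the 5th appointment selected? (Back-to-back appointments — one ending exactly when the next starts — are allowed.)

Order by finish time; keep every interval that doesn't clash with the previous kept one.
By end time: (1,3), (3,6), (6,7), (5,8), (2,10), (11,12), (13,16), (16,18), (16,20), (20,22), (22,23).
Pick (1,3); next start ≥ 3 → (3,6); next start ≥ 6 → (6,7); next start ≥ 7 → (11,12); next start ≥ 12 → (13,16); next start ≥ 16 → (16,18); next start ≥ 18 → (20,22); next start ≥ 22 → (22,23).
Selected: (1,3) (3,6) (6,7) (11,12) (13,16) (16,18) (20,22) (22,23)

16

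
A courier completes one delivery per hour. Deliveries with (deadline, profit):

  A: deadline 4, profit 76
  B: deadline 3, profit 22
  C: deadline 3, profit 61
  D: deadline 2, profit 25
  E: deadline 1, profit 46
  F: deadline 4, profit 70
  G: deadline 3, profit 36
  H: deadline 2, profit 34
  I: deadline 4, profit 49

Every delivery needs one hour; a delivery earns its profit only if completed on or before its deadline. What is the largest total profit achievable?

256

By profit: A(d4,76), F(d4,70), C(d3,61), I(d4,49), E(d1,46), G(d3,36), H(d2,34), D(d2,25), B(d3,22)
A→slot 4; F→slot 3; C→slot 2; I→slot 1; E skipped; G skipped; H skipped; D skipped; B skipped.
Profit = 49 + 61 + 70 + 76 = 256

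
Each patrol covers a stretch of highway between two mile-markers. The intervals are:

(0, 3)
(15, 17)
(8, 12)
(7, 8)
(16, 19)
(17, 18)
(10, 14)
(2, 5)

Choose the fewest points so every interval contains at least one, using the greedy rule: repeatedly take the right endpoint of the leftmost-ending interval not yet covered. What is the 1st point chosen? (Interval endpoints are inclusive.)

Sort by right endpoint; whenever an interval is uncovered, place a point at its right end.
Sorted: [0,3] [2,5] [7,8] [8,12] [10,14] [15,17] [17,18] [16,19]
{[0,3],[2,5]} hit by 3; {[7,8],[8,12]} hit by 8; {[10,14]} hit by 14; {[15,17],[17,18],[16,19]} hit by 17.
Points: 3, 8, 14, 17 (4 total).

3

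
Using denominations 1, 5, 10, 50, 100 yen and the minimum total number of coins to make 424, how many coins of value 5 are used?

0

Greedy: take as many of the largest coin as possible, then repeat with the remainder.
424 − 4×100→24 − 2×10→4 − 4×1→0
Count of 5: 0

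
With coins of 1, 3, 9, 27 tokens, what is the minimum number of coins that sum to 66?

4

Use the largest denomination that fits, subtract, and repeat.
66 − 2×27→12 − 1×9→3 − 1×3→0
Total coins = 2 + 1 + 1 = 4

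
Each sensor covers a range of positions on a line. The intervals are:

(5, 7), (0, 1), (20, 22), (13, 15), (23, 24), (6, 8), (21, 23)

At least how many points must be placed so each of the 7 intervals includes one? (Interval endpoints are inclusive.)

By right end: [0,1]  [5,7]  [6,8]  [13,15]  [20,22]  [21,23]  [23,24]
[0,1] uncovered → point at 1; [5,7] uncovered → point at 7; [13,15] uncovered → point at 15; [20,22] uncovered → point at 22; [23,24] uncovered → point at 24.
Points: 1, 7, 15, 22, 24 (5 total).

5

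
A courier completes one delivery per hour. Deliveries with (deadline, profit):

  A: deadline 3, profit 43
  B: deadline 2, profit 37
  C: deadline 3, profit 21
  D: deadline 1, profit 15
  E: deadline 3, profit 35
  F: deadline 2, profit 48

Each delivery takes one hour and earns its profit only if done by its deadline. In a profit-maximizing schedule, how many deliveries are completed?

3

Take jobs in profit order; each goes to the latest open slot no later than its deadline.
Profit order: F=48 A=43 B=37 E=35 C=21 D=15
Assign: F→slot 2, A→slot 3, B→slot 1, E skipped, C skipped, D skipped.
Slots: [1:B] [2:F] [3:A]
3 of 6 scheduled.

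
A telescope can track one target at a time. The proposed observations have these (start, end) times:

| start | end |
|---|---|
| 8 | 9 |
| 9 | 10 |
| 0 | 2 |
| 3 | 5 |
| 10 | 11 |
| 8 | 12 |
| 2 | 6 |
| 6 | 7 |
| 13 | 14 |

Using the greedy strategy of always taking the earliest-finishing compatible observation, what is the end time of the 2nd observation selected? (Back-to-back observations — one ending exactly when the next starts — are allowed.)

Greedy by earliest finish: after sorting by end time, pick each interval compatible with the last pick.
By end time: (0,2), (3,5), (2,6), (6,7), (8,9), (9,10), (10,11), (8,12), (13,14).
Pick (0,2); next start ≥ 2 → (3,5); next start ≥ 5 → (6,7); next start ≥ 7 → (8,9); next start ≥ 9 → (9,10); next start ≥ 10 → (10,11); next start ≥ 11 → (13,14).
Selected: (0,2) (3,5) (6,7) (8,9) (9,10) (10,11) (13,14)

5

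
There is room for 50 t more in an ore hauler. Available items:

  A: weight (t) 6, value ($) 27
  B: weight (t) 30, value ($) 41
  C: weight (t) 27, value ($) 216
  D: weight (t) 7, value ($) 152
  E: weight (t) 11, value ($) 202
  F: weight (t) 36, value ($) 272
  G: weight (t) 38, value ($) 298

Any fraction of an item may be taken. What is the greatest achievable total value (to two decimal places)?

Ratios (sorted): D 21.71, E 18.36, C 8.00, G 7.84, F 7.56, A 4.50, B 1.37
take D (7 @ 152); take E (11 @ 202); take C (27 @ 216); take 5/38 of G → 39.21. Capacity used 50/50.
Total value = 609.21

609.21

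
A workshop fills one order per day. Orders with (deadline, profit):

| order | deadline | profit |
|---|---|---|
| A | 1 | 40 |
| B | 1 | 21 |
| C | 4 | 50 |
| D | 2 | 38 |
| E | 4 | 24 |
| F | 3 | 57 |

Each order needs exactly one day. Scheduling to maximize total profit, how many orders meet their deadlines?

Take jobs in profit order; each goes to the latest open slot no later than its deadline.
Profit order: F=57 C=50 A=40 D=38 E=24 B=21
Assign: F→slot 3, C→slot 4, A→slot 1, D→slot 2, E skipped, B skipped.
Slots: [1:A] [2:D] [3:F] [4:C]
4 of 6 scheduled.

4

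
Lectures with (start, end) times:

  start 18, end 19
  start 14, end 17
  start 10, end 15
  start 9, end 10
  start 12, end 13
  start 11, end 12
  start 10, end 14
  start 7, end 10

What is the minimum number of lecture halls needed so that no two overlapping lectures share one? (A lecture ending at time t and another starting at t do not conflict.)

Count concurrent intervals with a sweep; the peak is the room count.
starts: [7, 9, 10, 10, 11, 12, 14, 18]
ends:   [10, 10, 12, 13, 14, 15, 17, 19]
s7→1 s9→2 e10→1 e10→0 s10→1 s10→2 s11→3  — peak 3.

3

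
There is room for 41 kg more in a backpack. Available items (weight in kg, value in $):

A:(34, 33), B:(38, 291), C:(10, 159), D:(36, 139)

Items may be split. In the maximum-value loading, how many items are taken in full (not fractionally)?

Sort by value per unit weight and fill in that order.
Ratios (sorted): C 15.90, B 7.66, D 3.86, A 0.97
take C (10 @ 159); take 31/38 of B → 237.39. Capacity used 41/41.
1 item(s) taken whole; one partial (take 31/38 of B).

1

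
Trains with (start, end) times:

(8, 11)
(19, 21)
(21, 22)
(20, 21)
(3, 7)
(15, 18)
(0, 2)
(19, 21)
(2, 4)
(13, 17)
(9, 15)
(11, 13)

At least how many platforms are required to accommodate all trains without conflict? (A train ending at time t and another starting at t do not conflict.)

The answer is the maximum number of intervals overlapping at any instant.
starts: [0, 2, 3, 8, 9, 11, 13, 15, 19, 19, 20, 21]
ends:   [2, 4, 7, 11, 13, 15, 17, 18, 21, 21, 21, 22]
s0→1 e2→0 s2→1 s3→2 e4→1 e7→0 s8→1 s9→2 e11→1 s11→2 e13→1 s13→2 e15→1 s15→2 e17→1 e18→0 s19→1 s19→2 s20→3  — peak 3.

3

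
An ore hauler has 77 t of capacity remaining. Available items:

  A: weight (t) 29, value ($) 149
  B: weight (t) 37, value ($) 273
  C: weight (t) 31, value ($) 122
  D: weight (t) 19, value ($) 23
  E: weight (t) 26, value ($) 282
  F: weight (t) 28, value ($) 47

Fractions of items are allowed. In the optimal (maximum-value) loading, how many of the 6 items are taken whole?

Sort by value per unit weight and fill in that order.
Order: E (282/26=10.85) > B (273/37=7.38) > A (149/29=5.14) > C (122/31=3.94) > F (47/28=1.68) > D (23/19=1.21)
Fill: take E (26 @ 282) → take B (37 @ 273) → take 14/29 of A → 71.93; 77/77 used.
2 item(s) taken whole; one partial (take 14/29 of A).

2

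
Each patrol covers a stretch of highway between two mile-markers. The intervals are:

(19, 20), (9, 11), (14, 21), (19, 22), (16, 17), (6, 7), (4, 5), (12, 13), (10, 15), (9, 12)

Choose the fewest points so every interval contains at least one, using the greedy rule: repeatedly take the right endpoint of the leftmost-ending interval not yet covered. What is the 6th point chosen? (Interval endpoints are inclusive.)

Sorted: [4,5] [6,7] [9,11] [9,12] [12,13] [10,15] [16,17] [19,20] [14,21] [19,22]
{[4,5]} hit by 5; {[6,7]} hit by 7; {[9,11],[9,12]} hit by 11; {[12,13],[10,15]} hit by 13; {[16,17]} hit by 17; {[19,20],[14,21],[19,22]} hit by 20.
Points: 5, 7, 11, 13, 17, 20 (6 total).

20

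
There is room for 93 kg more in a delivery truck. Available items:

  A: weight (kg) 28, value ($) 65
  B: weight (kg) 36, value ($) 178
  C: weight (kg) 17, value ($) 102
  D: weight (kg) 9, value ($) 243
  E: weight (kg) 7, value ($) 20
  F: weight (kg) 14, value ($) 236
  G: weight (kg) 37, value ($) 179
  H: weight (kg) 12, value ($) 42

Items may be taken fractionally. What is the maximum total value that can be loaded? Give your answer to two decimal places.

841.24

Greedy by value/weight ratio, highest first.
Order: D (243/9=27.00) > F (236/14=16.86) > C (102/17=6.00) > B (178/36=4.94) > G (179/37=4.84) > H (42/12=3.50) > E (20/7=2.86) > A (65/28=2.32)
Fill: take D (9 @ 243) → take F (14 @ 236) → take C (17 @ 102) → take B (36 @ 178) → take 17/37 of G → 82.24; 93/93 used.
Total value = 841.24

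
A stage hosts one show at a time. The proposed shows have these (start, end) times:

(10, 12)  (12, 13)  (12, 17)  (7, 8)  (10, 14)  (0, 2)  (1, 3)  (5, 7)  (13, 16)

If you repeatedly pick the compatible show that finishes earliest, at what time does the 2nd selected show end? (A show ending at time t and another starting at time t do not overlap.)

By end time: (0,2), (1,3), (5,7), (7,8), (10,12), (12,13), (10,14), (13,16), (12,17).
Pick (0,2); next start ≥ 2 → (5,7); next start ≥ 7 → (7,8); next start ≥ 8 → (10,12); next start ≥ 12 → (12,13); next start ≥ 13 → (13,16).
Selected: (0,2) (5,7) (7,8) (10,12) (12,13) (13,16)

7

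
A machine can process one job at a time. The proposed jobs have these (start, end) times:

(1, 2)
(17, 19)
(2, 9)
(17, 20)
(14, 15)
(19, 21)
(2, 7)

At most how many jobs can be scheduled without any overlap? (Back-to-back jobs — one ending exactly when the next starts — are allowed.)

Order by finish time; keep every interval that doesn't clash with the previous kept one.
Sorted by end: (1,2)  (2,7)  (2,9)  (14,15)  (17,19)  (17,20)  (19,21)
take (1,2); take (2,7); take (14,15); take (17,19); skip (17,20); take (19,21).
Selected 5 jobs.

5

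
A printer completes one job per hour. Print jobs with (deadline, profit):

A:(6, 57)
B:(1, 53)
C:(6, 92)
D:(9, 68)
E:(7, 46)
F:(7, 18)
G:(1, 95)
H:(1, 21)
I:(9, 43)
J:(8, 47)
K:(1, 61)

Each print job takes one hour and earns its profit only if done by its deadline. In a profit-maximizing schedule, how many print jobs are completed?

Take jobs in profit order; each goes to the latest open slot no later than its deadline.
By profit: G(d1,95), C(d6,92), D(d9,68), K(d1,61), A(d6,57), B(d1,53), J(d8,47), E(d7,46), I(d9,43), H(d1,21), F(d7,18)
G→slot 1; C→slot 6; D→slot 9; K skipped; A→slot 5; B skipped; J→slot 8; E→slot 7; I→slot 4; H skipped; F→slot 3.
8 of 11 scheduled.

8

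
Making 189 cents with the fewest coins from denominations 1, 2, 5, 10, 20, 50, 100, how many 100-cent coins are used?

1

Use the largest denomination that fits, subtract, and repeat.
189 − 1×100→89 − 1×50→39 − 1×20→19 − 1×10→9 − 1×5→4 − 2×2→0
Count of 100: 1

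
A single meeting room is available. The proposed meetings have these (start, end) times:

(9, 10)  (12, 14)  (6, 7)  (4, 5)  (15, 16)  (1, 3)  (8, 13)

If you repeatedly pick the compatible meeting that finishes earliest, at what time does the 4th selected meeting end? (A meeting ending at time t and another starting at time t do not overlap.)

10

Greedy by earliest finish: after sorting by end time, pick each interval compatible with the last pick.
By end time: (1,3), (4,5), (6,7), (9,10), (8,13), (12,14), (15,16).
Pick (1,3); next start ≥ 3 → (4,5); next start ≥ 5 → (6,7); next start ≥ 7 → (9,10); next start ≥ 10 → (12,14); next start ≥ 14 → (15,16).
Selected: (1,3) (4,5) (6,7) (9,10) (12,14) (15,16)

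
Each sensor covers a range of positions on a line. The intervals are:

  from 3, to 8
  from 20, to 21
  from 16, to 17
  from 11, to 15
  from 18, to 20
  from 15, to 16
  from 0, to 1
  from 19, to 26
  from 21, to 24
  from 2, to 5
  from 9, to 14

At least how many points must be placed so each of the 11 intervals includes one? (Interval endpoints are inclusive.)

6

Process intervals by earliest right end; each time one isn't hit yet, stab at its right endpoint.
By right end: [0,1]  [2,5]  [3,8]  [9,14]  [11,15]  [15,16]  [16,17]  [18,20]  [20,21]  [21,24]  [19,26]
[0,1] uncovered → point at 1; [2,5] uncovered → point at 5; [9,14] uncovered → point at 14; [15,16] uncovered → point at 16; [18,20] uncovered → point at 20; [21,24] uncovered → point at 24.
Points: 1, 5, 14, 16, 20, 24 (6 total).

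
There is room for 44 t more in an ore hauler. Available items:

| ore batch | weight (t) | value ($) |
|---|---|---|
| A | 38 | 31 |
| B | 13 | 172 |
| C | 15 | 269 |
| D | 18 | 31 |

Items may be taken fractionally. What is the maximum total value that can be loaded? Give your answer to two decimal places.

468.56

Greedy by value/weight ratio, highest first.
Order: C (269/15=17.93) > B (172/13=13.23) > D (31/18=1.72) > A (31/38=0.82)
Fill: take C (15 @ 269) → take B (13 @ 172) → take 16/18 of D → 27.56; 44/44 used.
Total value = 468.56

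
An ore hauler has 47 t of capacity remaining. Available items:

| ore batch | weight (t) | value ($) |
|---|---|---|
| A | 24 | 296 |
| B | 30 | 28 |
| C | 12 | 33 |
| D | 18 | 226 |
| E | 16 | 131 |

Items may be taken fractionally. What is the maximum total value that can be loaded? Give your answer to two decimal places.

562.94

Sort by value per unit weight and fill in that order.
Ratios (sorted): D 12.56, A 12.33, E 8.19, C 2.75, B 0.93
take D (18 @ 226); take A (24 @ 296); take 5/16 of E → 40.94. Capacity used 47/47.
Total value = 562.94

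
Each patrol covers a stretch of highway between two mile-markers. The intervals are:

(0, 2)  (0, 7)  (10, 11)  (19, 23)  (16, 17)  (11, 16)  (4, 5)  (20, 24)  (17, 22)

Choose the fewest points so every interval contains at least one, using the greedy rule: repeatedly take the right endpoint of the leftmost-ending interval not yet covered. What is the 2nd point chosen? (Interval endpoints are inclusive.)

By right end: [0,2]  [4,5]  [0,7]  [10,11]  [11,16]  [16,17]  [17,22]  [19,23]  [20,24]
[0,2] uncovered → point at 2; [4,5] uncovered → point at 5; [10,11] uncovered → point at 11; [16,17] uncovered → point at 17; [19,23] uncovered → point at 23.
Points: 2, 5, 11, 17, 23 (5 total).

5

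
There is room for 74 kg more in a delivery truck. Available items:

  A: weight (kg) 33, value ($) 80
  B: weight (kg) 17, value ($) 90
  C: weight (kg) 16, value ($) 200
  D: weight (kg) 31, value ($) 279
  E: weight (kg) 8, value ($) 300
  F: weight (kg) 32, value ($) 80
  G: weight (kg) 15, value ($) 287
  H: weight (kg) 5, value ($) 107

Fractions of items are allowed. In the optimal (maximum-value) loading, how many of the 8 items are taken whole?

Order: E (300/8=37.50) > H (107/5=21.40) > G (287/15=19.13) > C (200/16=12.50) > D (279/31=9.00) > B (90/17=5.29) > F (80/32=2.50) > A (80/33=2.42)
Fill: take E (8 @ 300) → take H (5 @ 107) → take G (15 @ 287) → take C (16 @ 200) → take 30/31 of D → 270.00; 74/74 used.
4 item(s) taken whole; one partial (take 30/31 of D).

4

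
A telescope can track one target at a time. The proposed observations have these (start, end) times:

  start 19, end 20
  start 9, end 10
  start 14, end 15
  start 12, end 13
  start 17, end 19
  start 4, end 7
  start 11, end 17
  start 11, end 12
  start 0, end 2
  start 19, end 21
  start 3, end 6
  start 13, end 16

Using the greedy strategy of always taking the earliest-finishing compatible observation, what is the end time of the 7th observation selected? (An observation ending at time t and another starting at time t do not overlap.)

Sort by end time and greedily take each interval whose start is ≥ the last chosen end.
By end time: (0,2), (3,6), (4,7), (9,10), (11,12), (12,13), (14,15), (13,16), (11,17), (17,19), (19,20), (19,21).
Pick (0,2); next start ≥ 2 → (3,6); next start ≥ 6 → (9,10); next start ≥ 10 → (11,12); next start ≥ 12 → (12,13); next start ≥ 13 → (14,15); next start ≥ 15 → (17,19); next start ≥ 19 → (19,20).
Selected: (0,2) (3,6) (9,10) (11,12) (12,13) (14,15) (17,19) (19,20)

19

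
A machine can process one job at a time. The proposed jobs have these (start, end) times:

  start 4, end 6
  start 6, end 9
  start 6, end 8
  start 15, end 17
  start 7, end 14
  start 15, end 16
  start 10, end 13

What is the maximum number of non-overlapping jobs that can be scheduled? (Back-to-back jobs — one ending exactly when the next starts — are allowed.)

4

Order by finish time; keep every interval that doesn't clash with the previous kept one.
Sorted by end: (4,6)  (6,8)  (6,9)  (10,13)  (7,14)  (15,16)  (15,17)
take (4,6); take (6,8); take (10,13); skip (7,14); take (15,16).
Selected 4 jobs.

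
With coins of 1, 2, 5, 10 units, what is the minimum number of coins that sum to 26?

Use the largest denomination that fits, subtract, and repeat.
26 = 2×10 + 1×5 + 1×1
Total coins = 2 + 1 + 1 = 4

4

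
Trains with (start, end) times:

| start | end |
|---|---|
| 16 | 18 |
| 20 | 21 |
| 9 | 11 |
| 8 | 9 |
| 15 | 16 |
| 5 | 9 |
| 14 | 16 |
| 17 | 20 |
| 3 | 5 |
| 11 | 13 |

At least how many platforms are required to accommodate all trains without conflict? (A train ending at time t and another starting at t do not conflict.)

The answer is the maximum number of intervals overlapping at any instant.
starts: [3, 5, 8, 9, 11, 14, 15, 16, 17, 20]
ends:   [5, 9, 9, 11, 13, 16, 16, 18, 20, 21]
s3→1 e5→0 s5→1 s8→2  — peak 2.

2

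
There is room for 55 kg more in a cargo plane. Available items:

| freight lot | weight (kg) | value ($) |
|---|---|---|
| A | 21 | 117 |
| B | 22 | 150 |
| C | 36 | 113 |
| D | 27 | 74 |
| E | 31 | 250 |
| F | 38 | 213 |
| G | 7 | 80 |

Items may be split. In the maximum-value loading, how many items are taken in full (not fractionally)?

Ratios (sorted): G 11.43, E 8.06, B 6.82, F 5.61, A 5.57, C 3.14, D 2.74
take G (7 @ 80); take E (31 @ 250); take 17/22 of B → 115.91. Capacity used 55/55.
2 item(s) taken whole; one partial (take 17/22 of B).

2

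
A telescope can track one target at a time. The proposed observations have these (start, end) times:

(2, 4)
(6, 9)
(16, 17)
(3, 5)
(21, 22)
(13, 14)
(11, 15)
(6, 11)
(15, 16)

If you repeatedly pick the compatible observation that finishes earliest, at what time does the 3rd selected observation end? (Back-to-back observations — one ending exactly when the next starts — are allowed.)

14

Order by finish time; keep every interval that doesn't clash with the previous kept one.
By end time: (2,4), (3,5), (6,9), (6,11), (13,14), (11,15), (15,16), (16,17), (21,22).
Pick (2,4); next start ≥ 4 → (6,9); next start ≥ 9 → (13,14); next start ≥ 14 → (15,16); next start ≥ 16 → (16,17); next start ≥ 17 → (21,22).
Selected: (2,4) (6,9) (13,14) (15,16) (16,17) (21,22)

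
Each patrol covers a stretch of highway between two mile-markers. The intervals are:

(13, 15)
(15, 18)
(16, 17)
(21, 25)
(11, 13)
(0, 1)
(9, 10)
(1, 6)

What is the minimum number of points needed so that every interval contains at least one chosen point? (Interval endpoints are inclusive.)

Sort by right endpoint; whenever an interval is uncovered, place a point at its right end.
By right end: [0,1]  [1,6]  [9,10]  [11,13]  [13,15]  [16,17]  [15,18]  [21,25]
[0,1] uncovered → point at 1; [9,10] uncovered → point at 10; [11,13] uncovered → point at 13; [16,17] uncovered → point at 17; [21,25] uncovered → point at 25.
Points: 1, 10, 13, 17, 25 (5 total).

5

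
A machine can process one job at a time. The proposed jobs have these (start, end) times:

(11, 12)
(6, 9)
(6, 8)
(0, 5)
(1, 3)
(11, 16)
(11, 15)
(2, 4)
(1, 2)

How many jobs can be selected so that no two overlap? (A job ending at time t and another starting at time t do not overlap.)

4

Order by finish time; keep every interval that doesn't clash with the previous kept one.
By end time: (1,2), (1,3), (2,4), (0,5), (6,8), (6,9), (11,12), (11,15), (11,16).
Pick (1,2); next start ≥ 2 → (2,4); next start ≥ 4 → (6,8); next start ≥ 8 → (11,12).
Selected 4 jobs.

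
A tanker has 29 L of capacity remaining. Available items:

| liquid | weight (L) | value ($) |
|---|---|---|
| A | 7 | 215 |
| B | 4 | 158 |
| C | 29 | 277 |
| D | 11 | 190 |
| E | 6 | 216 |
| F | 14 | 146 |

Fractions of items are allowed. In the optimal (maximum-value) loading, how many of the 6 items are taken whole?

Sort by value per unit weight and fill in that order.
Order: B (158/4=39.50) > E (216/6=36.00) > A (215/7=30.71) > D (190/11=17.27) > F (146/14=10.43) > C (277/29=9.55)
Fill: take B (4 @ 158) → take E (6 @ 216) → take A (7 @ 215) → take D (11 @ 190) → take 1/14 of F → 10.43; 29/29 used.
4 item(s) taken whole; one partial (take 1/14 of F).

4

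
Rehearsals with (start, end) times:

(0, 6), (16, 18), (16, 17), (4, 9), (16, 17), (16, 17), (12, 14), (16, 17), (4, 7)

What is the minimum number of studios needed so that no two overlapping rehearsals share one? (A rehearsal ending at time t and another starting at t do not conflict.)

5

starts: [0, 4, 4, 12, 16, 16, 16, 16, 16]
ends:   [6, 7, 9, 14, 17, 17, 17, 17, 18]
s0→1 s4→2 s4→3 e6→2 e7→1 e9→0 s12→1 e14→0 s16→1 s16→2 s16→3 s16→4 s16→5  — peak 5.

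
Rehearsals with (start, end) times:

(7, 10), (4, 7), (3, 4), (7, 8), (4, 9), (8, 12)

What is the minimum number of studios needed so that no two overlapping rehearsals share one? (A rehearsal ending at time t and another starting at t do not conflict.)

3

The answer is the maximum number of intervals overlapping at any instant.
starts: [3, 4, 4, 7, 7, 8]
ends:   [4, 7, 8, 9, 10, 12]
s3→1 e4→0 s4→1 s4→2 e7→1 s7→2 s7→3  — peak 3.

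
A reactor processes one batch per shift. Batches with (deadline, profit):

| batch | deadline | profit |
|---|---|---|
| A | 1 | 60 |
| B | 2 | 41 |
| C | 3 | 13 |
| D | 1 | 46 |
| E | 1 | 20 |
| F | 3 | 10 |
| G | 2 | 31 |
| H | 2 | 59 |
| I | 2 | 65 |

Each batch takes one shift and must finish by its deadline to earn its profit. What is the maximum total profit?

138

Profit order: I=65 A=60 H=59 D=46 B=41 G=31 E=20 C=13 F=10
Assign: I→slot 2, A→slot 1, H skipped, D skipped, B skipped, G skipped, E skipped, C→slot 3, F skipped.
Slots: [1:A] [2:I] [3:C]
Profit = 60 + 65 + 13 = 138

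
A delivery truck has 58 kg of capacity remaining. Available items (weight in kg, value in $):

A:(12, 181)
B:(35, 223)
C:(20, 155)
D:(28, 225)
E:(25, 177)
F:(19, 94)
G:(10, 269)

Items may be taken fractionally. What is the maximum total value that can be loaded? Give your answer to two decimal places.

737.00

Sort by value per unit weight and fill in that order.
Order: G (269/10=26.90) > A (181/12=15.08) > D (225/28=8.04) > C (155/20=7.75) > E (177/25=7.08) > B (223/35=6.37) > F (94/19=4.95)
Fill: take G (10 @ 269) → take A (12 @ 181) → take D (28 @ 225) → take 8/20 of C → 62.00; 58/58 used.
Total value = 737.00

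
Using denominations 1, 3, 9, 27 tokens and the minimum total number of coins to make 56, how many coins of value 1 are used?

56 = 2×27 + 2×1
Count of 1: 2

2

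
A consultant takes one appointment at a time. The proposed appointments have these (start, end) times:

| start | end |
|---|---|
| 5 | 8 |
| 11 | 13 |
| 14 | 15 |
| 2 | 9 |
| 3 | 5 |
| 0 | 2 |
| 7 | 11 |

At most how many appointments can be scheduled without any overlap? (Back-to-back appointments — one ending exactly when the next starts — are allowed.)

5

Greedy by earliest finish: after sorting by end time, pick each interval compatible with the last pick.
By end time: (0,2), (3,5), (5,8), (2,9), (7,11), (11,13), (14,15).
Pick (0,2); next start ≥ 2 → (3,5); next start ≥ 5 → (5,8); next start ≥ 8 → (11,13); next start ≥ 13 → (14,15).
Selected 5 appointments.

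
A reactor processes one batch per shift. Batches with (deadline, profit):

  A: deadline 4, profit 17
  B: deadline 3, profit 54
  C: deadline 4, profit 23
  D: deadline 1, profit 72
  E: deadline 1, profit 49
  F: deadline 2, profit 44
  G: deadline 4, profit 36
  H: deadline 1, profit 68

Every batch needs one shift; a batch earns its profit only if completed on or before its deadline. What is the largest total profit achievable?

206

Take jobs in profit order; each goes to the latest open slot no later than its deadline.
By profit: D(d1,72), H(d1,68), B(d3,54), E(d1,49), F(d2,44), G(d4,36), C(d4,23), A(d4,17)
D→slot 1; H skipped; B→slot 3; E skipped; F→slot 2; G→slot 4; C skipped; A skipped.
Profit = 72 + 44 + 54 + 36 = 206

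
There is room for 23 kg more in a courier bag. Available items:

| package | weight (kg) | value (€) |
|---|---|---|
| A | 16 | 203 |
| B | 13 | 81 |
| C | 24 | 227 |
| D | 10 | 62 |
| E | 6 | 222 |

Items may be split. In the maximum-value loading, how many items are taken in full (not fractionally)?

Sort by value per unit weight and fill in that order.
Order: E (222/6=37.00) > A (203/16=12.69) > C (227/24=9.46) > B (81/13=6.23) > D (62/10=6.20)
Fill: take E (6 @ 222) → take A (16 @ 203) → take 1/24 of C → 9.46; 23/23 used.
2 item(s) taken whole; one partial (take 1/24 of C).

2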